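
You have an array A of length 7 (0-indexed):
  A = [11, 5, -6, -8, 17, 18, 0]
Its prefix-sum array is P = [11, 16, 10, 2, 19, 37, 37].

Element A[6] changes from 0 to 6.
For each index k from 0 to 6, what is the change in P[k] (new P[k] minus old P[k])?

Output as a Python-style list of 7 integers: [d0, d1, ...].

Answer: [0, 0, 0, 0, 0, 0, 6]

Derivation:
Element change: A[6] 0 -> 6, delta = 6
For k < 6: P[k] unchanged, delta_P[k] = 0
For k >= 6: P[k] shifts by exactly 6
Delta array: [0, 0, 0, 0, 0, 0, 6]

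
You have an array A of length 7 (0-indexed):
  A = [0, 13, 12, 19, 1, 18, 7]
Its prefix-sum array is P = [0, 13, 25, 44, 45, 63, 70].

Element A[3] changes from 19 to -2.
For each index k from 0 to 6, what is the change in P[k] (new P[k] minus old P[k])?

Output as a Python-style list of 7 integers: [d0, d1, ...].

Element change: A[3] 19 -> -2, delta = -21
For k < 3: P[k] unchanged, delta_P[k] = 0
For k >= 3: P[k] shifts by exactly -21
Delta array: [0, 0, 0, -21, -21, -21, -21]

Answer: [0, 0, 0, -21, -21, -21, -21]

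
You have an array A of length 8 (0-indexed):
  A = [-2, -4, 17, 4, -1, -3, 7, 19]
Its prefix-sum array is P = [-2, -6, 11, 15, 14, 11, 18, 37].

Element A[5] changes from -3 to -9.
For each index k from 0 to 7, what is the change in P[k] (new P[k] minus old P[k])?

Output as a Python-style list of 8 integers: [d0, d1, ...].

Answer: [0, 0, 0, 0, 0, -6, -6, -6]

Derivation:
Element change: A[5] -3 -> -9, delta = -6
For k < 5: P[k] unchanged, delta_P[k] = 0
For k >= 5: P[k] shifts by exactly -6
Delta array: [0, 0, 0, 0, 0, -6, -6, -6]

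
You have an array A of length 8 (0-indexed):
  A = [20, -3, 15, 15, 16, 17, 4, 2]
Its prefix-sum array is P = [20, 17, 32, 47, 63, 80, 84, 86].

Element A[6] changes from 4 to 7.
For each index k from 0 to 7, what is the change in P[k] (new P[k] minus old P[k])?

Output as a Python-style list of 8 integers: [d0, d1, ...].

Answer: [0, 0, 0, 0, 0, 0, 3, 3]

Derivation:
Element change: A[6] 4 -> 7, delta = 3
For k < 6: P[k] unchanged, delta_P[k] = 0
For k >= 6: P[k] shifts by exactly 3
Delta array: [0, 0, 0, 0, 0, 0, 3, 3]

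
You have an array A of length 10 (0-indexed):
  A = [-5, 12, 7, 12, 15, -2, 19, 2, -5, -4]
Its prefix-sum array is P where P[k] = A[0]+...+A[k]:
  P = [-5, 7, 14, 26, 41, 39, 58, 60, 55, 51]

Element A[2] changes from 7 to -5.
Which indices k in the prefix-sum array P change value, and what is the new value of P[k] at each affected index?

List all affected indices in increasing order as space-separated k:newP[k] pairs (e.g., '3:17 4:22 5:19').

Answer: 2:2 3:14 4:29 5:27 6:46 7:48 8:43 9:39

Derivation:
P[k] = A[0] + ... + A[k]
P[k] includes A[2] iff k >= 2
Affected indices: 2, 3, ..., 9; delta = -12
  P[2]: 14 + -12 = 2
  P[3]: 26 + -12 = 14
  P[4]: 41 + -12 = 29
  P[5]: 39 + -12 = 27
  P[6]: 58 + -12 = 46
  P[7]: 60 + -12 = 48
  P[8]: 55 + -12 = 43
  P[9]: 51 + -12 = 39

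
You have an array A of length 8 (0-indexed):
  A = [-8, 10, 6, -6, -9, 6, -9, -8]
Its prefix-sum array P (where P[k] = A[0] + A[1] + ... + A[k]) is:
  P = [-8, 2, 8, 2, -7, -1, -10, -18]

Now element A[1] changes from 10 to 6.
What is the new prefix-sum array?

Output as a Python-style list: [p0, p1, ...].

Change: A[1] 10 -> 6, delta = -4
P[k] for k < 1: unchanged (A[1] not included)
P[k] for k >= 1: shift by delta = -4
  P[0] = -8 + 0 = -8
  P[1] = 2 + -4 = -2
  P[2] = 8 + -4 = 4
  P[3] = 2 + -4 = -2
  P[4] = -7 + -4 = -11
  P[5] = -1 + -4 = -5
  P[6] = -10 + -4 = -14
  P[7] = -18 + -4 = -22

Answer: [-8, -2, 4, -2, -11, -5, -14, -22]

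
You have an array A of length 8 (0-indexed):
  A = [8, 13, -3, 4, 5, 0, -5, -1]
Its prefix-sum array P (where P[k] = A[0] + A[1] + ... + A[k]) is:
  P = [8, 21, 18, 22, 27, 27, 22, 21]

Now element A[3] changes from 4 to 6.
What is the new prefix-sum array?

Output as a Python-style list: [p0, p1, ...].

Change: A[3] 4 -> 6, delta = 2
P[k] for k < 3: unchanged (A[3] not included)
P[k] for k >= 3: shift by delta = 2
  P[0] = 8 + 0 = 8
  P[1] = 21 + 0 = 21
  P[2] = 18 + 0 = 18
  P[3] = 22 + 2 = 24
  P[4] = 27 + 2 = 29
  P[5] = 27 + 2 = 29
  P[6] = 22 + 2 = 24
  P[7] = 21 + 2 = 23

Answer: [8, 21, 18, 24, 29, 29, 24, 23]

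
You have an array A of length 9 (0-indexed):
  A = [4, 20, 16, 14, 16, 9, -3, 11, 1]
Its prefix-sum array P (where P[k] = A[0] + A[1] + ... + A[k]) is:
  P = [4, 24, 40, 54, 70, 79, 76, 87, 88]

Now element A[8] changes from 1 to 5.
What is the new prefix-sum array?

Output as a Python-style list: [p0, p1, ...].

Answer: [4, 24, 40, 54, 70, 79, 76, 87, 92]

Derivation:
Change: A[8] 1 -> 5, delta = 4
P[k] for k < 8: unchanged (A[8] not included)
P[k] for k >= 8: shift by delta = 4
  P[0] = 4 + 0 = 4
  P[1] = 24 + 0 = 24
  P[2] = 40 + 0 = 40
  P[3] = 54 + 0 = 54
  P[4] = 70 + 0 = 70
  P[5] = 79 + 0 = 79
  P[6] = 76 + 0 = 76
  P[7] = 87 + 0 = 87
  P[8] = 88 + 4 = 92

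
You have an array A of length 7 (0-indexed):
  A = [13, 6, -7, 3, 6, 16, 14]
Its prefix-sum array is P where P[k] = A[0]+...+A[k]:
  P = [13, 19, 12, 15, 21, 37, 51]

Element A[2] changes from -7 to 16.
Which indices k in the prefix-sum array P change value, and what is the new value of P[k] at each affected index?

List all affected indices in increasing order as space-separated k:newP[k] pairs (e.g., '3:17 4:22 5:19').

P[k] = A[0] + ... + A[k]
P[k] includes A[2] iff k >= 2
Affected indices: 2, 3, ..., 6; delta = 23
  P[2]: 12 + 23 = 35
  P[3]: 15 + 23 = 38
  P[4]: 21 + 23 = 44
  P[5]: 37 + 23 = 60
  P[6]: 51 + 23 = 74

Answer: 2:35 3:38 4:44 5:60 6:74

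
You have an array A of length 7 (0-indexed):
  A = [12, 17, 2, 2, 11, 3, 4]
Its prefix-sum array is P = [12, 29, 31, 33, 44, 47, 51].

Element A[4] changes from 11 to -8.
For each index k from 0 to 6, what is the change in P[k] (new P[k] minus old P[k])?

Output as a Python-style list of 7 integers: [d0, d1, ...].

Element change: A[4] 11 -> -8, delta = -19
For k < 4: P[k] unchanged, delta_P[k] = 0
For k >= 4: P[k] shifts by exactly -19
Delta array: [0, 0, 0, 0, -19, -19, -19]

Answer: [0, 0, 0, 0, -19, -19, -19]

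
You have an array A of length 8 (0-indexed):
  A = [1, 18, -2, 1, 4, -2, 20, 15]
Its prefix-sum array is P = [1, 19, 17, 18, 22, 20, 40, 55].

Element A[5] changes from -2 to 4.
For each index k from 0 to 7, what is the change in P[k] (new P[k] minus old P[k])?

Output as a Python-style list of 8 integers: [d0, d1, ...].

Element change: A[5] -2 -> 4, delta = 6
For k < 5: P[k] unchanged, delta_P[k] = 0
For k >= 5: P[k] shifts by exactly 6
Delta array: [0, 0, 0, 0, 0, 6, 6, 6]

Answer: [0, 0, 0, 0, 0, 6, 6, 6]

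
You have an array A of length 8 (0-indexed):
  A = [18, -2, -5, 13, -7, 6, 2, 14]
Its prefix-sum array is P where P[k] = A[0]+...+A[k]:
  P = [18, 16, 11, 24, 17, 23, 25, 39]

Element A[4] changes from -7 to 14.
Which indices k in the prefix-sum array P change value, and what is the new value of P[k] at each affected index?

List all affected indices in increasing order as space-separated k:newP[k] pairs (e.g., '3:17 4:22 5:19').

P[k] = A[0] + ... + A[k]
P[k] includes A[4] iff k >= 4
Affected indices: 4, 5, ..., 7; delta = 21
  P[4]: 17 + 21 = 38
  P[5]: 23 + 21 = 44
  P[6]: 25 + 21 = 46
  P[7]: 39 + 21 = 60

Answer: 4:38 5:44 6:46 7:60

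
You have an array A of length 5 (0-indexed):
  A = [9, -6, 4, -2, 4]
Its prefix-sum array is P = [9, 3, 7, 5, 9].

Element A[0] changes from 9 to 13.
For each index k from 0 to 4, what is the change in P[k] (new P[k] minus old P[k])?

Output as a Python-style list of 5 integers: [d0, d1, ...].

Element change: A[0] 9 -> 13, delta = 4
For k < 0: P[k] unchanged, delta_P[k] = 0
For k >= 0: P[k] shifts by exactly 4
Delta array: [4, 4, 4, 4, 4]

Answer: [4, 4, 4, 4, 4]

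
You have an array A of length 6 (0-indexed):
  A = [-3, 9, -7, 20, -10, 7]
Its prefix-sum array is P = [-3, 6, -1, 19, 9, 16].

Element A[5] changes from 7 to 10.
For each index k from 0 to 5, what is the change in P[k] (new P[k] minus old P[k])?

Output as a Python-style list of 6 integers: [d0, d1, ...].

Answer: [0, 0, 0, 0, 0, 3]

Derivation:
Element change: A[5] 7 -> 10, delta = 3
For k < 5: P[k] unchanged, delta_P[k] = 0
For k >= 5: P[k] shifts by exactly 3
Delta array: [0, 0, 0, 0, 0, 3]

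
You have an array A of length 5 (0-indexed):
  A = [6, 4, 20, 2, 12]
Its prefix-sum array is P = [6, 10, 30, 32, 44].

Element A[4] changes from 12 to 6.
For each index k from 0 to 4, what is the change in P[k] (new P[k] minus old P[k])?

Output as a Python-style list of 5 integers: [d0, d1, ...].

Element change: A[4] 12 -> 6, delta = -6
For k < 4: P[k] unchanged, delta_P[k] = 0
For k >= 4: P[k] shifts by exactly -6
Delta array: [0, 0, 0, 0, -6]

Answer: [0, 0, 0, 0, -6]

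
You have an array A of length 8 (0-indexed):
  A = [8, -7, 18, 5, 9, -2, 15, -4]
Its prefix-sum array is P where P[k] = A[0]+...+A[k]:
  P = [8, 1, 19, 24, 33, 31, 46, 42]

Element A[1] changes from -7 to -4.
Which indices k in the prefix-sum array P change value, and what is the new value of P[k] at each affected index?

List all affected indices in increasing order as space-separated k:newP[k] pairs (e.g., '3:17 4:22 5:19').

P[k] = A[0] + ... + A[k]
P[k] includes A[1] iff k >= 1
Affected indices: 1, 2, ..., 7; delta = 3
  P[1]: 1 + 3 = 4
  P[2]: 19 + 3 = 22
  P[3]: 24 + 3 = 27
  P[4]: 33 + 3 = 36
  P[5]: 31 + 3 = 34
  P[6]: 46 + 3 = 49
  P[7]: 42 + 3 = 45

Answer: 1:4 2:22 3:27 4:36 5:34 6:49 7:45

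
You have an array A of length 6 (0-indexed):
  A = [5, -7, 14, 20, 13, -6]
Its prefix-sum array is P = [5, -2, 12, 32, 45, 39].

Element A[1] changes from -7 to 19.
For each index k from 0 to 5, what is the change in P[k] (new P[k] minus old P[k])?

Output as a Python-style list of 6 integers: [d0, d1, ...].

Answer: [0, 26, 26, 26, 26, 26]

Derivation:
Element change: A[1] -7 -> 19, delta = 26
For k < 1: P[k] unchanged, delta_P[k] = 0
For k >= 1: P[k] shifts by exactly 26
Delta array: [0, 26, 26, 26, 26, 26]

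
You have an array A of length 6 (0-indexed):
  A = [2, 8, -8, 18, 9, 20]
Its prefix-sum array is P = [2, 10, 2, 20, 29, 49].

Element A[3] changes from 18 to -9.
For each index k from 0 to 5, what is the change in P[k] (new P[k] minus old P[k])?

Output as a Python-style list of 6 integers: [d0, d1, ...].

Answer: [0, 0, 0, -27, -27, -27]

Derivation:
Element change: A[3] 18 -> -9, delta = -27
For k < 3: P[k] unchanged, delta_P[k] = 0
For k >= 3: P[k] shifts by exactly -27
Delta array: [0, 0, 0, -27, -27, -27]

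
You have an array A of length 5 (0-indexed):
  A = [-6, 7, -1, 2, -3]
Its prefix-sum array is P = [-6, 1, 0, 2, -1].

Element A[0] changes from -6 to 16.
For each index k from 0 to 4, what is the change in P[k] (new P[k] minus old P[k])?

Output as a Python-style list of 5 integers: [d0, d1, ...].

Element change: A[0] -6 -> 16, delta = 22
For k < 0: P[k] unchanged, delta_P[k] = 0
For k >= 0: P[k] shifts by exactly 22
Delta array: [22, 22, 22, 22, 22]

Answer: [22, 22, 22, 22, 22]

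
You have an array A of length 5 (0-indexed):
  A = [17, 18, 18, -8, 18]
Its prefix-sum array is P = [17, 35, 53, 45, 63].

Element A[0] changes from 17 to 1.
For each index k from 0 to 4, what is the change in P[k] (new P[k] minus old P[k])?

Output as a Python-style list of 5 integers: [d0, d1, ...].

Element change: A[0] 17 -> 1, delta = -16
For k < 0: P[k] unchanged, delta_P[k] = 0
For k >= 0: P[k] shifts by exactly -16
Delta array: [-16, -16, -16, -16, -16]

Answer: [-16, -16, -16, -16, -16]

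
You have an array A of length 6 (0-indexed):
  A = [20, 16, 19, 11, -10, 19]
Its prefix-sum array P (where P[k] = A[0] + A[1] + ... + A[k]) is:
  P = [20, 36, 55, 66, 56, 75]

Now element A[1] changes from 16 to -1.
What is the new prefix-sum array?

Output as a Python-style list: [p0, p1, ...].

Answer: [20, 19, 38, 49, 39, 58]

Derivation:
Change: A[1] 16 -> -1, delta = -17
P[k] for k < 1: unchanged (A[1] not included)
P[k] for k >= 1: shift by delta = -17
  P[0] = 20 + 0 = 20
  P[1] = 36 + -17 = 19
  P[2] = 55 + -17 = 38
  P[3] = 66 + -17 = 49
  P[4] = 56 + -17 = 39
  P[5] = 75 + -17 = 58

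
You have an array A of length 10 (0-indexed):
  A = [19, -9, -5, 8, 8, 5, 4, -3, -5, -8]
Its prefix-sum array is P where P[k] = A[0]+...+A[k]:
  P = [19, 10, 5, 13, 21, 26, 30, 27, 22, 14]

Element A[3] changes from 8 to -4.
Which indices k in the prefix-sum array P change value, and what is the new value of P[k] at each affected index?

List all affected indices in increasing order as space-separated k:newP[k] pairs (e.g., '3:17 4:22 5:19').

P[k] = A[0] + ... + A[k]
P[k] includes A[3] iff k >= 3
Affected indices: 3, 4, ..., 9; delta = -12
  P[3]: 13 + -12 = 1
  P[4]: 21 + -12 = 9
  P[5]: 26 + -12 = 14
  P[6]: 30 + -12 = 18
  P[7]: 27 + -12 = 15
  P[8]: 22 + -12 = 10
  P[9]: 14 + -12 = 2

Answer: 3:1 4:9 5:14 6:18 7:15 8:10 9:2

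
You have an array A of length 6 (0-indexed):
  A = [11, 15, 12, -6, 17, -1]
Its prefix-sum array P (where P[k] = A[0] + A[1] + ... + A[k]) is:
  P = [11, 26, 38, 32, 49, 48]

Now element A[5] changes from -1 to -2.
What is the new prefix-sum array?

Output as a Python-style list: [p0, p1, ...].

Change: A[5] -1 -> -2, delta = -1
P[k] for k < 5: unchanged (A[5] not included)
P[k] for k >= 5: shift by delta = -1
  P[0] = 11 + 0 = 11
  P[1] = 26 + 0 = 26
  P[2] = 38 + 0 = 38
  P[3] = 32 + 0 = 32
  P[4] = 49 + 0 = 49
  P[5] = 48 + -1 = 47

Answer: [11, 26, 38, 32, 49, 47]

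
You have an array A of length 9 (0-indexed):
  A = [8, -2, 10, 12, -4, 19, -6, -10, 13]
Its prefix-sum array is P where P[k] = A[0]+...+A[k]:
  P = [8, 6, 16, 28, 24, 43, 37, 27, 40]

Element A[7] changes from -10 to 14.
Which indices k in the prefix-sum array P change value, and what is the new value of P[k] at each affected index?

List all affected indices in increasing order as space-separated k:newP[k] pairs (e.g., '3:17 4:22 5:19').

Answer: 7:51 8:64

Derivation:
P[k] = A[0] + ... + A[k]
P[k] includes A[7] iff k >= 7
Affected indices: 7, 8, ..., 8; delta = 24
  P[7]: 27 + 24 = 51
  P[8]: 40 + 24 = 64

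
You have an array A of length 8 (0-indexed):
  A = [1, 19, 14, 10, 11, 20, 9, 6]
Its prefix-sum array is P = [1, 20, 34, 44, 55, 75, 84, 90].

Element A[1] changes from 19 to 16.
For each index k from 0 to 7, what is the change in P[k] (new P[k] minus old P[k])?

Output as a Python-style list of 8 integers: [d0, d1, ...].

Answer: [0, -3, -3, -3, -3, -3, -3, -3]

Derivation:
Element change: A[1] 19 -> 16, delta = -3
For k < 1: P[k] unchanged, delta_P[k] = 0
For k >= 1: P[k] shifts by exactly -3
Delta array: [0, -3, -3, -3, -3, -3, -3, -3]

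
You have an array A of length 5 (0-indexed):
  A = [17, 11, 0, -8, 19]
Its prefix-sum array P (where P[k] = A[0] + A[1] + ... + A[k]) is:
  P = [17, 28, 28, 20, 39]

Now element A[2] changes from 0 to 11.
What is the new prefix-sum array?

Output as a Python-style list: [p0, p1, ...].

Answer: [17, 28, 39, 31, 50]

Derivation:
Change: A[2] 0 -> 11, delta = 11
P[k] for k < 2: unchanged (A[2] not included)
P[k] for k >= 2: shift by delta = 11
  P[0] = 17 + 0 = 17
  P[1] = 28 + 0 = 28
  P[2] = 28 + 11 = 39
  P[3] = 20 + 11 = 31
  P[4] = 39 + 11 = 50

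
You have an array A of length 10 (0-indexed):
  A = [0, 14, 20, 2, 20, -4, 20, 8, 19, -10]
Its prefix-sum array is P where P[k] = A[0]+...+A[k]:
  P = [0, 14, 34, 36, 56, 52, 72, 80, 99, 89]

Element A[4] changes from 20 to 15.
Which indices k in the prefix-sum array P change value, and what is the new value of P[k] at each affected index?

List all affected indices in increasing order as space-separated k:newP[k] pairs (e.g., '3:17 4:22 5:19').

P[k] = A[0] + ... + A[k]
P[k] includes A[4] iff k >= 4
Affected indices: 4, 5, ..., 9; delta = -5
  P[4]: 56 + -5 = 51
  P[5]: 52 + -5 = 47
  P[6]: 72 + -5 = 67
  P[7]: 80 + -5 = 75
  P[8]: 99 + -5 = 94
  P[9]: 89 + -5 = 84

Answer: 4:51 5:47 6:67 7:75 8:94 9:84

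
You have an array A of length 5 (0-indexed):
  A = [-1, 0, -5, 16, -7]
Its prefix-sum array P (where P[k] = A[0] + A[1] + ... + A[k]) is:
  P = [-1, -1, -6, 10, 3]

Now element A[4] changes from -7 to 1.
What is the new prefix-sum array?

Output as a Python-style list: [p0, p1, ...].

Answer: [-1, -1, -6, 10, 11]

Derivation:
Change: A[4] -7 -> 1, delta = 8
P[k] for k < 4: unchanged (A[4] not included)
P[k] for k >= 4: shift by delta = 8
  P[0] = -1 + 0 = -1
  P[1] = -1 + 0 = -1
  P[2] = -6 + 0 = -6
  P[3] = 10 + 0 = 10
  P[4] = 3 + 8 = 11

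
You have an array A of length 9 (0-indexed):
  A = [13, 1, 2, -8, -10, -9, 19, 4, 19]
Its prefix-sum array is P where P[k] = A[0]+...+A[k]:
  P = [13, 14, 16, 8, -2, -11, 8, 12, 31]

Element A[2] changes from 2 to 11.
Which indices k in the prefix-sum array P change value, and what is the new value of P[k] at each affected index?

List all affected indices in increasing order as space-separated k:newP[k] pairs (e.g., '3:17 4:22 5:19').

P[k] = A[0] + ... + A[k]
P[k] includes A[2] iff k >= 2
Affected indices: 2, 3, ..., 8; delta = 9
  P[2]: 16 + 9 = 25
  P[3]: 8 + 9 = 17
  P[4]: -2 + 9 = 7
  P[5]: -11 + 9 = -2
  P[6]: 8 + 9 = 17
  P[7]: 12 + 9 = 21
  P[8]: 31 + 9 = 40

Answer: 2:25 3:17 4:7 5:-2 6:17 7:21 8:40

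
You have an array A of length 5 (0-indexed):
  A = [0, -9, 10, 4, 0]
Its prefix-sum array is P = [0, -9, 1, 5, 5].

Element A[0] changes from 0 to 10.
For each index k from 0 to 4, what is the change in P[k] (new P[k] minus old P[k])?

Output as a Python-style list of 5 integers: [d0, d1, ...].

Element change: A[0] 0 -> 10, delta = 10
For k < 0: P[k] unchanged, delta_P[k] = 0
For k >= 0: P[k] shifts by exactly 10
Delta array: [10, 10, 10, 10, 10]

Answer: [10, 10, 10, 10, 10]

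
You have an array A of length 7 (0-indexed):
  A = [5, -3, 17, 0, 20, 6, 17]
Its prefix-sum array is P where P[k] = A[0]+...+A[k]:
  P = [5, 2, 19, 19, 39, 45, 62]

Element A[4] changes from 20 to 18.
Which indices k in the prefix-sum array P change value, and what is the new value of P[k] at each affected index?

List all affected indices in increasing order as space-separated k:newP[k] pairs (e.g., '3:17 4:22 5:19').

P[k] = A[0] + ... + A[k]
P[k] includes A[4] iff k >= 4
Affected indices: 4, 5, ..., 6; delta = -2
  P[4]: 39 + -2 = 37
  P[5]: 45 + -2 = 43
  P[6]: 62 + -2 = 60

Answer: 4:37 5:43 6:60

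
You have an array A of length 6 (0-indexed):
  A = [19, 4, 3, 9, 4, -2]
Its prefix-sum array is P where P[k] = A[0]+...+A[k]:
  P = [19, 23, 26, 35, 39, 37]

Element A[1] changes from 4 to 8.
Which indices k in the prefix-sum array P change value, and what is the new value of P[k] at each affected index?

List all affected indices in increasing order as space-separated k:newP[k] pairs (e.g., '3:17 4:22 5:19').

Answer: 1:27 2:30 3:39 4:43 5:41

Derivation:
P[k] = A[0] + ... + A[k]
P[k] includes A[1] iff k >= 1
Affected indices: 1, 2, ..., 5; delta = 4
  P[1]: 23 + 4 = 27
  P[2]: 26 + 4 = 30
  P[3]: 35 + 4 = 39
  P[4]: 39 + 4 = 43
  P[5]: 37 + 4 = 41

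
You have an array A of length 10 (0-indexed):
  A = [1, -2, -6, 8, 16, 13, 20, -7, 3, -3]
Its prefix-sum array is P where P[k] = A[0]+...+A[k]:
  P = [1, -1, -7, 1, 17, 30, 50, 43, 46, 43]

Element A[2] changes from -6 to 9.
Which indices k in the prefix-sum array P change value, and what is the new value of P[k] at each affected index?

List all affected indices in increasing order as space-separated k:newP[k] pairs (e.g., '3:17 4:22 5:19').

Answer: 2:8 3:16 4:32 5:45 6:65 7:58 8:61 9:58

Derivation:
P[k] = A[0] + ... + A[k]
P[k] includes A[2] iff k >= 2
Affected indices: 2, 3, ..., 9; delta = 15
  P[2]: -7 + 15 = 8
  P[3]: 1 + 15 = 16
  P[4]: 17 + 15 = 32
  P[5]: 30 + 15 = 45
  P[6]: 50 + 15 = 65
  P[7]: 43 + 15 = 58
  P[8]: 46 + 15 = 61
  P[9]: 43 + 15 = 58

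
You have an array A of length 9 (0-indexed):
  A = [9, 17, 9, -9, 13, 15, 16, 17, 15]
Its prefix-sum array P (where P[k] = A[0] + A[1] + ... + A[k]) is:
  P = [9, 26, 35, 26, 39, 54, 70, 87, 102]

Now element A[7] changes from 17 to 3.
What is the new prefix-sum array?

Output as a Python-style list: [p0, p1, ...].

Change: A[7] 17 -> 3, delta = -14
P[k] for k < 7: unchanged (A[7] not included)
P[k] for k >= 7: shift by delta = -14
  P[0] = 9 + 0 = 9
  P[1] = 26 + 0 = 26
  P[2] = 35 + 0 = 35
  P[3] = 26 + 0 = 26
  P[4] = 39 + 0 = 39
  P[5] = 54 + 0 = 54
  P[6] = 70 + 0 = 70
  P[7] = 87 + -14 = 73
  P[8] = 102 + -14 = 88

Answer: [9, 26, 35, 26, 39, 54, 70, 73, 88]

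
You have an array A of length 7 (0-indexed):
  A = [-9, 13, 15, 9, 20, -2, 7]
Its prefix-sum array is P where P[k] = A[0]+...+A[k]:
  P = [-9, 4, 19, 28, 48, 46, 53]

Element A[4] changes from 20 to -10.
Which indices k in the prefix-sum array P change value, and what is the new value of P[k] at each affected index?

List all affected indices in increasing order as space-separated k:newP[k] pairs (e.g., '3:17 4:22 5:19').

Answer: 4:18 5:16 6:23

Derivation:
P[k] = A[0] + ... + A[k]
P[k] includes A[4] iff k >= 4
Affected indices: 4, 5, ..., 6; delta = -30
  P[4]: 48 + -30 = 18
  P[5]: 46 + -30 = 16
  P[6]: 53 + -30 = 23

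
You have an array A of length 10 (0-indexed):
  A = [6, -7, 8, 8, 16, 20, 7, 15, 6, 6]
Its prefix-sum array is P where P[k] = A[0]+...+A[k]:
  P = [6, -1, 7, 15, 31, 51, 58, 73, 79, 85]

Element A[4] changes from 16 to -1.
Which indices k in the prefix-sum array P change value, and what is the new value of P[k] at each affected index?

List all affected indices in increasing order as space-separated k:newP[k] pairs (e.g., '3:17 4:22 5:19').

P[k] = A[0] + ... + A[k]
P[k] includes A[4] iff k >= 4
Affected indices: 4, 5, ..., 9; delta = -17
  P[4]: 31 + -17 = 14
  P[5]: 51 + -17 = 34
  P[6]: 58 + -17 = 41
  P[7]: 73 + -17 = 56
  P[8]: 79 + -17 = 62
  P[9]: 85 + -17 = 68

Answer: 4:14 5:34 6:41 7:56 8:62 9:68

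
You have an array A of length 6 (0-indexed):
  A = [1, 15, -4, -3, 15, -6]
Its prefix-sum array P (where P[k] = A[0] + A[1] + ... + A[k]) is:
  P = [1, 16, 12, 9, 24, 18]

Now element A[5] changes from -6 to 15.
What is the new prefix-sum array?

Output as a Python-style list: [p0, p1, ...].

Change: A[5] -6 -> 15, delta = 21
P[k] for k < 5: unchanged (A[5] not included)
P[k] for k >= 5: shift by delta = 21
  P[0] = 1 + 0 = 1
  P[1] = 16 + 0 = 16
  P[2] = 12 + 0 = 12
  P[3] = 9 + 0 = 9
  P[4] = 24 + 0 = 24
  P[5] = 18 + 21 = 39

Answer: [1, 16, 12, 9, 24, 39]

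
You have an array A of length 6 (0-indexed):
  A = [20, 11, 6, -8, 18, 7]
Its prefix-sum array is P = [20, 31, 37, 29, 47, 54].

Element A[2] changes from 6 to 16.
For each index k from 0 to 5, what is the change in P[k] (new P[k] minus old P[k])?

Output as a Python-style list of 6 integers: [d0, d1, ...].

Element change: A[2] 6 -> 16, delta = 10
For k < 2: P[k] unchanged, delta_P[k] = 0
For k >= 2: P[k] shifts by exactly 10
Delta array: [0, 0, 10, 10, 10, 10]

Answer: [0, 0, 10, 10, 10, 10]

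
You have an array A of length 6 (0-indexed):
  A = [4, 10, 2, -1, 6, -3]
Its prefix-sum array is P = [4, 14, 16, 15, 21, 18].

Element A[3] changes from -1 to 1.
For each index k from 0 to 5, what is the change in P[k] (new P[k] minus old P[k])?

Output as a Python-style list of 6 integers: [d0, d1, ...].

Element change: A[3] -1 -> 1, delta = 2
For k < 3: P[k] unchanged, delta_P[k] = 0
For k >= 3: P[k] shifts by exactly 2
Delta array: [0, 0, 0, 2, 2, 2]

Answer: [0, 0, 0, 2, 2, 2]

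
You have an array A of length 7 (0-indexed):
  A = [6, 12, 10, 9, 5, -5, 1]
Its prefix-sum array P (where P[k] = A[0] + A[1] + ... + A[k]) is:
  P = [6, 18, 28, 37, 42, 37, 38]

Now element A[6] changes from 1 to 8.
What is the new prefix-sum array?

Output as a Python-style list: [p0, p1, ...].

Answer: [6, 18, 28, 37, 42, 37, 45]

Derivation:
Change: A[6] 1 -> 8, delta = 7
P[k] for k < 6: unchanged (A[6] not included)
P[k] for k >= 6: shift by delta = 7
  P[0] = 6 + 0 = 6
  P[1] = 18 + 0 = 18
  P[2] = 28 + 0 = 28
  P[3] = 37 + 0 = 37
  P[4] = 42 + 0 = 42
  P[5] = 37 + 0 = 37
  P[6] = 38 + 7 = 45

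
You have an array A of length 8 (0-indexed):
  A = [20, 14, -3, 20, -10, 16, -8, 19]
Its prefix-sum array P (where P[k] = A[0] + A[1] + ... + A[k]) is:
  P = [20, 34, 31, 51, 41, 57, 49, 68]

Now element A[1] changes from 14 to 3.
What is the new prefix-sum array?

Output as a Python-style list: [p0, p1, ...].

Answer: [20, 23, 20, 40, 30, 46, 38, 57]

Derivation:
Change: A[1] 14 -> 3, delta = -11
P[k] for k < 1: unchanged (A[1] not included)
P[k] for k >= 1: shift by delta = -11
  P[0] = 20 + 0 = 20
  P[1] = 34 + -11 = 23
  P[2] = 31 + -11 = 20
  P[3] = 51 + -11 = 40
  P[4] = 41 + -11 = 30
  P[5] = 57 + -11 = 46
  P[6] = 49 + -11 = 38
  P[7] = 68 + -11 = 57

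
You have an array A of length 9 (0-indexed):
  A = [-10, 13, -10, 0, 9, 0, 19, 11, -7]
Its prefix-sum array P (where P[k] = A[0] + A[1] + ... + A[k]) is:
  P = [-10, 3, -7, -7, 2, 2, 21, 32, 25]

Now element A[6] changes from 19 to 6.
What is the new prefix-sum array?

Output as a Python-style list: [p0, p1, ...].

Answer: [-10, 3, -7, -7, 2, 2, 8, 19, 12]

Derivation:
Change: A[6] 19 -> 6, delta = -13
P[k] for k < 6: unchanged (A[6] not included)
P[k] for k >= 6: shift by delta = -13
  P[0] = -10 + 0 = -10
  P[1] = 3 + 0 = 3
  P[2] = -7 + 0 = -7
  P[3] = -7 + 0 = -7
  P[4] = 2 + 0 = 2
  P[5] = 2 + 0 = 2
  P[6] = 21 + -13 = 8
  P[7] = 32 + -13 = 19
  P[8] = 25 + -13 = 12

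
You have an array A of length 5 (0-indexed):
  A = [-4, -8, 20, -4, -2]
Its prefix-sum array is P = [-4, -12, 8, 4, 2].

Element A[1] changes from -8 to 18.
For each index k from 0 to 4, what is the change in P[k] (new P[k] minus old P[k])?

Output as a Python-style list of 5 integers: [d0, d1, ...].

Element change: A[1] -8 -> 18, delta = 26
For k < 1: P[k] unchanged, delta_P[k] = 0
For k >= 1: P[k] shifts by exactly 26
Delta array: [0, 26, 26, 26, 26]

Answer: [0, 26, 26, 26, 26]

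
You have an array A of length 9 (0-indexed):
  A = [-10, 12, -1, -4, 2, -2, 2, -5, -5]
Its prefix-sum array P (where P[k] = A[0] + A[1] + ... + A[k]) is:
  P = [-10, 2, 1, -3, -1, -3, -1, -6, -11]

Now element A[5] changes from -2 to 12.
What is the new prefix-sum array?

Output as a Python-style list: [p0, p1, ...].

Answer: [-10, 2, 1, -3, -1, 11, 13, 8, 3]

Derivation:
Change: A[5] -2 -> 12, delta = 14
P[k] for k < 5: unchanged (A[5] not included)
P[k] for k >= 5: shift by delta = 14
  P[0] = -10 + 0 = -10
  P[1] = 2 + 0 = 2
  P[2] = 1 + 0 = 1
  P[3] = -3 + 0 = -3
  P[4] = -1 + 0 = -1
  P[5] = -3 + 14 = 11
  P[6] = -1 + 14 = 13
  P[7] = -6 + 14 = 8
  P[8] = -11 + 14 = 3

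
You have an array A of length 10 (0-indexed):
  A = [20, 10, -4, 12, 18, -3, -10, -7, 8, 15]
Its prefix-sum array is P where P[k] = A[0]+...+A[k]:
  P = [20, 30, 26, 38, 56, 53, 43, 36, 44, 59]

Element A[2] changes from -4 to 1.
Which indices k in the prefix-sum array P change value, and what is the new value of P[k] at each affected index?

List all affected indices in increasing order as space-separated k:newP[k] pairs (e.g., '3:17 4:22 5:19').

P[k] = A[0] + ... + A[k]
P[k] includes A[2] iff k >= 2
Affected indices: 2, 3, ..., 9; delta = 5
  P[2]: 26 + 5 = 31
  P[3]: 38 + 5 = 43
  P[4]: 56 + 5 = 61
  P[5]: 53 + 5 = 58
  P[6]: 43 + 5 = 48
  P[7]: 36 + 5 = 41
  P[8]: 44 + 5 = 49
  P[9]: 59 + 5 = 64

Answer: 2:31 3:43 4:61 5:58 6:48 7:41 8:49 9:64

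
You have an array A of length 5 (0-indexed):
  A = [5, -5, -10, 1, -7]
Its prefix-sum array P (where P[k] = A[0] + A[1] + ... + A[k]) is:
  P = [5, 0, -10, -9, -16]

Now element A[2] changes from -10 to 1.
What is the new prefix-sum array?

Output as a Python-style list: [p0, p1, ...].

Change: A[2] -10 -> 1, delta = 11
P[k] for k < 2: unchanged (A[2] not included)
P[k] for k >= 2: shift by delta = 11
  P[0] = 5 + 0 = 5
  P[1] = 0 + 0 = 0
  P[2] = -10 + 11 = 1
  P[3] = -9 + 11 = 2
  P[4] = -16 + 11 = -5

Answer: [5, 0, 1, 2, -5]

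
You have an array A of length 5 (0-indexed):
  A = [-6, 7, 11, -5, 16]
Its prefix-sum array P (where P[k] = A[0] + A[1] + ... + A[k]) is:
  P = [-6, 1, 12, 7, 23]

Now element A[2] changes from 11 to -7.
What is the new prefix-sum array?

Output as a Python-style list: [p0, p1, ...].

Change: A[2] 11 -> -7, delta = -18
P[k] for k < 2: unchanged (A[2] not included)
P[k] for k >= 2: shift by delta = -18
  P[0] = -6 + 0 = -6
  P[1] = 1 + 0 = 1
  P[2] = 12 + -18 = -6
  P[3] = 7 + -18 = -11
  P[4] = 23 + -18 = 5

Answer: [-6, 1, -6, -11, 5]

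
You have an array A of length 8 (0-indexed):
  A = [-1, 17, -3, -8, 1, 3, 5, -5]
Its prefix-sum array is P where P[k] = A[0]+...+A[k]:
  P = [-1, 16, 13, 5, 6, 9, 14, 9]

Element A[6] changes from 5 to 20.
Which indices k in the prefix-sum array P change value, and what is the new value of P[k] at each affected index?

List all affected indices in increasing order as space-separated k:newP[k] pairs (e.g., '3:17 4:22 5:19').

Answer: 6:29 7:24

Derivation:
P[k] = A[0] + ... + A[k]
P[k] includes A[6] iff k >= 6
Affected indices: 6, 7, ..., 7; delta = 15
  P[6]: 14 + 15 = 29
  P[7]: 9 + 15 = 24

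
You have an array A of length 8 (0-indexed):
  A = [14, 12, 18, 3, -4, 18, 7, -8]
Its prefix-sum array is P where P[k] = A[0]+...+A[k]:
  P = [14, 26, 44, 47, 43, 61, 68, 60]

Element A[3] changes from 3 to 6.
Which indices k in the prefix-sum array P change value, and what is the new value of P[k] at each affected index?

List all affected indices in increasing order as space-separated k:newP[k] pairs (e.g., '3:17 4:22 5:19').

Answer: 3:50 4:46 5:64 6:71 7:63

Derivation:
P[k] = A[0] + ... + A[k]
P[k] includes A[3] iff k >= 3
Affected indices: 3, 4, ..., 7; delta = 3
  P[3]: 47 + 3 = 50
  P[4]: 43 + 3 = 46
  P[5]: 61 + 3 = 64
  P[6]: 68 + 3 = 71
  P[7]: 60 + 3 = 63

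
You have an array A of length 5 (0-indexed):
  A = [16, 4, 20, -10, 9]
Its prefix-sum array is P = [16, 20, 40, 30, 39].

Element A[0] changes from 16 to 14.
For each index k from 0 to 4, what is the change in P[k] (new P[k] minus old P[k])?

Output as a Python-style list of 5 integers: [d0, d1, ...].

Answer: [-2, -2, -2, -2, -2]

Derivation:
Element change: A[0] 16 -> 14, delta = -2
For k < 0: P[k] unchanged, delta_P[k] = 0
For k >= 0: P[k] shifts by exactly -2
Delta array: [-2, -2, -2, -2, -2]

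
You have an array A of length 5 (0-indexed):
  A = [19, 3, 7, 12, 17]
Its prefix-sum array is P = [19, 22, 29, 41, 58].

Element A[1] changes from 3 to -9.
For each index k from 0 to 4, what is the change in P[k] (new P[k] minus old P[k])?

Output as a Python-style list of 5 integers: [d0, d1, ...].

Answer: [0, -12, -12, -12, -12]

Derivation:
Element change: A[1] 3 -> -9, delta = -12
For k < 1: P[k] unchanged, delta_P[k] = 0
For k >= 1: P[k] shifts by exactly -12
Delta array: [0, -12, -12, -12, -12]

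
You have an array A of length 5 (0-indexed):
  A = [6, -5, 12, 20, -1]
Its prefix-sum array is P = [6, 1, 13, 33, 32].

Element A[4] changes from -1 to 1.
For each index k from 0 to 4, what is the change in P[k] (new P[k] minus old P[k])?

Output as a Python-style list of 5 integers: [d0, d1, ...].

Answer: [0, 0, 0, 0, 2]

Derivation:
Element change: A[4] -1 -> 1, delta = 2
For k < 4: P[k] unchanged, delta_P[k] = 0
For k >= 4: P[k] shifts by exactly 2
Delta array: [0, 0, 0, 0, 2]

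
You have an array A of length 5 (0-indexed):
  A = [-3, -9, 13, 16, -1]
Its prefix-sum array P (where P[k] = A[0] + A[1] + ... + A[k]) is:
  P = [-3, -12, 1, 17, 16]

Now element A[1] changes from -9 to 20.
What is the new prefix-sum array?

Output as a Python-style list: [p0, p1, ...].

Change: A[1] -9 -> 20, delta = 29
P[k] for k < 1: unchanged (A[1] not included)
P[k] for k >= 1: shift by delta = 29
  P[0] = -3 + 0 = -3
  P[1] = -12 + 29 = 17
  P[2] = 1 + 29 = 30
  P[3] = 17 + 29 = 46
  P[4] = 16 + 29 = 45

Answer: [-3, 17, 30, 46, 45]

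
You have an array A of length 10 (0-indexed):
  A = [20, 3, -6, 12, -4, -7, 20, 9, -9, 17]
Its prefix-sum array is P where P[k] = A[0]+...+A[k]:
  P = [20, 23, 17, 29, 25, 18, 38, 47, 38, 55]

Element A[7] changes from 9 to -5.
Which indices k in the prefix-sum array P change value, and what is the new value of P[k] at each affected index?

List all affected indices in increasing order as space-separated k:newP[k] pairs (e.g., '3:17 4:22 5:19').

P[k] = A[0] + ... + A[k]
P[k] includes A[7] iff k >= 7
Affected indices: 7, 8, ..., 9; delta = -14
  P[7]: 47 + -14 = 33
  P[8]: 38 + -14 = 24
  P[9]: 55 + -14 = 41

Answer: 7:33 8:24 9:41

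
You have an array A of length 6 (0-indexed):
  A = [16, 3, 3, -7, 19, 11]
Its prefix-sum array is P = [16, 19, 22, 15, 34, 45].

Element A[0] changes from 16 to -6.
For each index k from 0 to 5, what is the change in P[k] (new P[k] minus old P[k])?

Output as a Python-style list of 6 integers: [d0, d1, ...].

Element change: A[0] 16 -> -6, delta = -22
For k < 0: P[k] unchanged, delta_P[k] = 0
For k >= 0: P[k] shifts by exactly -22
Delta array: [-22, -22, -22, -22, -22, -22]

Answer: [-22, -22, -22, -22, -22, -22]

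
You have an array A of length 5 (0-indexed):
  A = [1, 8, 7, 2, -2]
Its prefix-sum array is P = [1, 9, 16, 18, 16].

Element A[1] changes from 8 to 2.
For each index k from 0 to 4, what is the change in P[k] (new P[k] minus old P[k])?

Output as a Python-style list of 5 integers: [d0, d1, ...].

Answer: [0, -6, -6, -6, -6]

Derivation:
Element change: A[1] 8 -> 2, delta = -6
For k < 1: P[k] unchanged, delta_P[k] = 0
For k >= 1: P[k] shifts by exactly -6
Delta array: [0, -6, -6, -6, -6]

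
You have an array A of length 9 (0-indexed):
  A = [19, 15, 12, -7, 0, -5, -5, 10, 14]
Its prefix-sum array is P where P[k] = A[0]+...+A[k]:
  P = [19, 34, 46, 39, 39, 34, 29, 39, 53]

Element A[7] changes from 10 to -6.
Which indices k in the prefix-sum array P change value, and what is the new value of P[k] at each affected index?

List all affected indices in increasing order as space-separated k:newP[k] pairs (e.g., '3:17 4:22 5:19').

Answer: 7:23 8:37

Derivation:
P[k] = A[0] + ... + A[k]
P[k] includes A[7] iff k >= 7
Affected indices: 7, 8, ..., 8; delta = -16
  P[7]: 39 + -16 = 23
  P[8]: 53 + -16 = 37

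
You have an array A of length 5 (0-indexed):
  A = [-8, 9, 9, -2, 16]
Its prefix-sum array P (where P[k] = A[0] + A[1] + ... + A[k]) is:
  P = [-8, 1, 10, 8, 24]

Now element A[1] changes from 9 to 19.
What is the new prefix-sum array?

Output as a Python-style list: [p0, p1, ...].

Answer: [-8, 11, 20, 18, 34]

Derivation:
Change: A[1] 9 -> 19, delta = 10
P[k] for k < 1: unchanged (A[1] not included)
P[k] for k >= 1: shift by delta = 10
  P[0] = -8 + 0 = -8
  P[1] = 1 + 10 = 11
  P[2] = 10 + 10 = 20
  P[3] = 8 + 10 = 18
  P[4] = 24 + 10 = 34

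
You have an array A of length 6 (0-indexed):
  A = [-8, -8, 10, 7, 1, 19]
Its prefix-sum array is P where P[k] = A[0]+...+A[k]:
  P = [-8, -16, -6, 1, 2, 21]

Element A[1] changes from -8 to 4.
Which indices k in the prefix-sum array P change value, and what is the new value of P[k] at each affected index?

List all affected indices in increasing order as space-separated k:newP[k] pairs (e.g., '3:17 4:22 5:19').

P[k] = A[0] + ... + A[k]
P[k] includes A[1] iff k >= 1
Affected indices: 1, 2, ..., 5; delta = 12
  P[1]: -16 + 12 = -4
  P[2]: -6 + 12 = 6
  P[3]: 1 + 12 = 13
  P[4]: 2 + 12 = 14
  P[5]: 21 + 12 = 33

Answer: 1:-4 2:6 3:13 4:14 5:33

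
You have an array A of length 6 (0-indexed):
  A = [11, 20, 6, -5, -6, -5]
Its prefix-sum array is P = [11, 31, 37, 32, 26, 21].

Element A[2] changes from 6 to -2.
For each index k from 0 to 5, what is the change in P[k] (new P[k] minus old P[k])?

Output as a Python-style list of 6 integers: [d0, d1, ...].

Answer: [0, 0, -8, -8, -8, -8]

Derivation:
Element change: A[2] 6 -> -2, delta = -8
For k < 2: P[k] unchanged, delta_P[k] = 0
For k >= 2: P[k] shifts by exactly -8
Delta array: [0, 0, -8, -8, -8, -8]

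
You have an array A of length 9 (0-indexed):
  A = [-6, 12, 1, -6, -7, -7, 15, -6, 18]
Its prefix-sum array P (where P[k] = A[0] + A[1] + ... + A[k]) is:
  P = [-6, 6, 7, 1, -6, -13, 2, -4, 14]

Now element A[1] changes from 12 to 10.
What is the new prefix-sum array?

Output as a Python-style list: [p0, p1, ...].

Change: A[1] 12 -> 10, delta = -2
P[k] for k < 1: unchanged (A[1] not included)
P[k] for k >= 1: shift by delta = -2
  P[0] = -6 + 0 = -6
  P[1] = 6 + -2 = 4
  P[2] = 7 + -2 = 5
  P[3] = 1 + -2 = -1
  P[4] = -6 + -2 = -8
  P[5] = -13 + -2 = -15
  P[6] = 2 + -2 = 0
  P[7] = -4 + -2 = -6
  P[8] = 14 + -2 = 12

Answer: [-6, 4, 5, -1, -8, -15, 0, -6, 12]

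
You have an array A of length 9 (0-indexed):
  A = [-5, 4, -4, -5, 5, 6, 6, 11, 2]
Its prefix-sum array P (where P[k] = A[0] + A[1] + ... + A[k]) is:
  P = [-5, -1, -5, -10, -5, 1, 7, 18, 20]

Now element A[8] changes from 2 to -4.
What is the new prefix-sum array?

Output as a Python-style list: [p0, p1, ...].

Change: A[8] 2 -> -4, delta = -6
P[k] for k < 8: unchanged (A[8] not included)
P[k] for k >= 8: shift by delta = -6
  P[0] = -5 + 0 = -5
  P[1] = -1 + 0 = -1
  P[2] = -5 + 0 = -5
  P[3] = -10 + 0 = -10
  P[4] = -5 + 0 = -5
  P[5] = 1 + 0 = 1
  P[6] = 7 + 0 = 7
  P[7] = 18 + 0 = 18
  P[8] = 20 + -6 = 14

Answer: [-5, -1, -5, -10, -5, 1, 7, 18, 14]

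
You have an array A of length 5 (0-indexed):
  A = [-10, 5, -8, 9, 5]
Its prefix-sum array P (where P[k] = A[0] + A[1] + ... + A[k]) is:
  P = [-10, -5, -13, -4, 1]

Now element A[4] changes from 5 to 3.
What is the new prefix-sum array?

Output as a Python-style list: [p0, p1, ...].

Change: A[4] 5 -> 3, delta = -2
P[k] for k < 4: unchanged (A[4] not included)
P[k] for k >= 4: shift by delta = -2
  P[0] = -10 + 0 = -10
  P[1] = -5 + 0 = -5
  P[2] = -13 + 0 = -13
  P[3] = -4 + 0 = -4
  P[4] = 1 + -2 = -1

Answer: [-10, -5, -13, -4, -1]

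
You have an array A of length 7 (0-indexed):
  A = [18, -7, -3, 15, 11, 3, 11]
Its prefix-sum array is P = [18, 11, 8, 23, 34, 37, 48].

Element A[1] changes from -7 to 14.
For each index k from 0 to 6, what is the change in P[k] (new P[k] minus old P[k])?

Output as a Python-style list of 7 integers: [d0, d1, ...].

Element change: A[1] -7 -> 14, delta = 21
For k < 1: P[k] unchanged, delta_P[k] = 0
For k >= 1: P[k] shifts by exactly 21
Delta array: [0, 21, 21, 21, 21, 21, 21]

Answer: [0, 21, 21, 21, 21, 21, 21]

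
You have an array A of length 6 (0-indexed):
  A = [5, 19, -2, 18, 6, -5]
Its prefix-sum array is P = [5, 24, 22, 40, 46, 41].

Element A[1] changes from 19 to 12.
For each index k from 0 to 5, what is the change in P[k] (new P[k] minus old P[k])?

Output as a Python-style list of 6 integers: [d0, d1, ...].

Element change: A[1] 19 -> 12, delta = -7
For k < 1: P[k] unchanged, delta_P[k] = 0
For k >= 1: P[k] shifts by exactly -7
Delta array: [0, -7, -7, -7, -7, -7]

Answer: [0, -7, -7, -7, -7, -7]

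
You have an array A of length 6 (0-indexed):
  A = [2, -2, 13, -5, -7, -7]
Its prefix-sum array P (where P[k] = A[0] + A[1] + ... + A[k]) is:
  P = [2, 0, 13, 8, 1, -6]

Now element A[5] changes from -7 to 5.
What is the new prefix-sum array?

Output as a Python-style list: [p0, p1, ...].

Answer: [2, 0, 13, 8, 1, 6]

Derivation:
Change: A[5] -7 -> 5, delta = 12
P[k] for k < 5: unchanged (A[5] not included)
P[k] for k >= 5: shift by delta = 12
  P[0] = 2 + 0 = 2
  P[1] = 0 + 0 = 0
  P[2] = 13 + 0 = 13
  P[3] = 8 + 0 = 8
  P[4] = 1 + 0 = 1
  P[5] = -6 + 12 = 6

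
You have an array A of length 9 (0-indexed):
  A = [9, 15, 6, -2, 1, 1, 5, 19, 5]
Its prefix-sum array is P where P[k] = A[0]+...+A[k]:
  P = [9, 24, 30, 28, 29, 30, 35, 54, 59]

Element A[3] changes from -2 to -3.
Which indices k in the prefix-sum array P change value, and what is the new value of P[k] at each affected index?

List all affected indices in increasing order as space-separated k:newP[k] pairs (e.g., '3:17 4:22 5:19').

Answer: 3:27 4:28 5:29 6:34 7:53 8:58

Derivation:
P[k] = A[0] + ... + A[k]
P[k] includes A[3] iff k >= 3
Affected indices: 3, 4, ..., 8; delta = -1
  P[3]: 28 + -1 = 27
  P[4]: 29 + -1 = 28
  P[5]: 30 + -1 = 29
  P[6]: 35 + -1 = 34
  P[7]: 54 + -1 = 53
  P[8]: 59 + -1 = 58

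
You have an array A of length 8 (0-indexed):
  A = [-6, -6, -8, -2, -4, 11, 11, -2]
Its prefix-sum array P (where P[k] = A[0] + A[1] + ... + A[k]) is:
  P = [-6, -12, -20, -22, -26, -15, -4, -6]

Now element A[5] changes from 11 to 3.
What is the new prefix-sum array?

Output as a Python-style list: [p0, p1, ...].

Answer: [-6, -12, -20, -22, -26, -23, -12, -14]

Derivation:
Change: A[5] 11 -> 3, delta = -8
P[k] for k < 5: unchanged (A[5] not included)
P[k] for k >= 5: shift by delta = -8
  P[0] = -6 + 0 = -6
  P[1] = -12 + 0 = -12
  P[2] = -20 + 0 = -20
  P[3] = -22 + 0 = -22
  P[4] = -26 + 0 = -26
  P[5] = -15 + -8 = -23
  P[6] = -4 + -8 = -12
  P[7] = -6 + -8 = -14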